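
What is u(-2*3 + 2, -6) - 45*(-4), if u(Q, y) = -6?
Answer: 174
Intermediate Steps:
u(-2*3 + 2, -6) - 45*(-4) = -6 - 45*(-4) = -6 + 180 = 174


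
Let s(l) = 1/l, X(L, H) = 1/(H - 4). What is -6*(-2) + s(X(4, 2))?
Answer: 10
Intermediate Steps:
X(L, H) = 1/(-4 + H)
s(l) = 1/l
-6*(-2) + s(X(4, 2)) = -6*(-2) + 1/(1/(-4 + 2)) = 12 + 1/(1/(-2)) = 12 + 1/(-½) = 12 - 2 = 10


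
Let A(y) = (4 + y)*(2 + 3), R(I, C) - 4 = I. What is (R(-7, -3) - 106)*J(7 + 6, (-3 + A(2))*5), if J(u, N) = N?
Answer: -14715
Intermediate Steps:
R(I, C) = 4 + I
A(y) = 20 + 5*y (A(y) = (4 + y)*5 = 20 + 5*y)
(R(-7, -3) - 106)*J(7 + 6, (-3 + A(2))*5) = ((4 - 7) - 106)*((-3 + (20 + 5*2))*5) = (-3 - 106)*((-3 + (20 + 10))*5) = -109*(-3 + 30)*5 = -2943*5 = -109*135 = -14715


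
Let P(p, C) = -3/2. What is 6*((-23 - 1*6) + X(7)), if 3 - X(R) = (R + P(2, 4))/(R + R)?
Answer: -2217/14 ≈ -158.36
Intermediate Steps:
P(p, C) = -3/2 (P(p, C) = -3*½ = -3/2)
X(R) = 3 - (-3/2 + R)/(2*R) (X(R) = 3 - (R - 3/2)/(R + R) = 3 - (-3/2 + R)/(2*R))
6*((-23 - 1*6) + X(7)) = 6*((-23 - 1*6) + (¼)*(3 + 10*7)/7) = 6*((-23 - 6) + (¼)*(⅐)*(3 + 70)) = 6*(-29 + (¼)*(⅐)*73) = 6*(-29 + 73/28) = 6*(-739/28) = -2217/14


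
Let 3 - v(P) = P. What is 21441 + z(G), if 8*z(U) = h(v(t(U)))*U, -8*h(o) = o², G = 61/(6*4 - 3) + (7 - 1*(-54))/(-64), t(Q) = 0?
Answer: 614748483/28672 ≈ 21441.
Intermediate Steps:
v(P) = 3 - P
G = 2623/1344 (G = 61/(24 - 3) + (7 + 54)*(-1/64) = 61/21 + 61*(-1/64) = 61*(1/21) - 61/64 = 61/21 - 61/64 = 2623/1344 ≈ 1.9516)
h(o) = -o²/8
z(U) = -9*U/64 (z(U) = ((-(3 - 1*0)²/8)*U)/8 = ((-(3 + 0)²/8)*U)/8 = ((-⅛*3²)*U)/8 = ((-⅛*9)*U)/8 = (-9*U/8)/8 = -9*U/64)
21441 + z(G) = 21441 - 9/64*2623/1344 = 21441 - 7869/28672 = 614748483/28672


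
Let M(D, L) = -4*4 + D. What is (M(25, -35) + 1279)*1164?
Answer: 1499232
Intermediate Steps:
M(D, L) = -16 + D
(M(25, -35) + 1279)*1164 = ((-16 + 25) + 1279)*1164 = (9 + 1279)*1164 = 1288*1164 = 1499232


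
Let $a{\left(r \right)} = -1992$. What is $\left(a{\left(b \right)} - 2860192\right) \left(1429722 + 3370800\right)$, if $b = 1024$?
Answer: $-13739977260048$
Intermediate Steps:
$\left(a{\left(b \right)} - 2860192\right) \left(1429722 + 3370800\right) = \left(-1992 - 2860192\right) \left(1429722 + 3370800\right) = \left(-2862184\right) 4800522 = -13739977260048$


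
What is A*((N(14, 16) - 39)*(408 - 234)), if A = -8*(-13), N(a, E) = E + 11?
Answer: -217152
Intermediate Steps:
N(a, E) = 11 + E
A = 104
A*((N(14, 16) - 39)*(408 - 234)) = 104*(((11 + 16) - 39)*(408 - 234)) = 104*((27 - 39)*174) = 104*(-12*174) = 104*(-2088) = -217152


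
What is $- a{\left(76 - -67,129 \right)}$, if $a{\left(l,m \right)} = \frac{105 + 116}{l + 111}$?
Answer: $- \frac{221}{254} \approx -0.87008$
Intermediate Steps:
$a{\left(l,m \right)} = \frac{221}{111 + l}$
$- a{\left(76 - -67,129 \right)} = - \frac{221}{111 + \left(76 - -67\right)} = - \frac{221}{111 + \left(76 + 67\right)} = - \frac{221}{111 + 143} = - \frac{221}{254}$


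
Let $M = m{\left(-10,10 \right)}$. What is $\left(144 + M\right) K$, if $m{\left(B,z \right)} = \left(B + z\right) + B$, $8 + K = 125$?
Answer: $15678$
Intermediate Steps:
$K = 117$ ($K = -8 + 125 = 117$)
$m{\left(B,z \right)} = z + 2 B$
$M = -10$ ($M = 10 + 2 \left(-10\right) = 10 - 20 = -10$)
$\left(144 + M\right) K = \left(144 - 10\right) 117 = 134 \cdot 117 = 15678$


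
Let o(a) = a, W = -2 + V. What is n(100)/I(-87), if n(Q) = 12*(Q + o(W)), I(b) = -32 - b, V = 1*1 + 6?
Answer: 252/11 ≈ 22.909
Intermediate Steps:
V = 7 (V = 1 + 6 = 7)
W = 5 (W = -2 + 7 = 5)
n(Q) = 60 + 12*Q (n(Q) = 12*(Q + 5) = 12*(5 + Q) = 60 + 12*Q)
n(100)/I(-87) = (60 + 12*100)/(-32 - 1*(-87)) = (60 + 1200)/(-32 + 87) = 1260/55 = 1260*(1/55) = 252/11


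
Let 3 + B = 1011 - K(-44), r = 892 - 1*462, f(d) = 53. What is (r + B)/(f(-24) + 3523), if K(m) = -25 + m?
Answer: 1507/3576 ≈ 0.42142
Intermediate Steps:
r = 430 (r = 892 - 462 = 430)
B = 1077 (B = -3 + (1011 - (-25 - 44)) = -3 + (1011 - 1*(-69)) = -3 + (1011 + 69) = -3 + 1080 = 1077)
(r + B)/(f(-24) + 3523) = (430 + 1077)/(53 + 3523) = 1507/3576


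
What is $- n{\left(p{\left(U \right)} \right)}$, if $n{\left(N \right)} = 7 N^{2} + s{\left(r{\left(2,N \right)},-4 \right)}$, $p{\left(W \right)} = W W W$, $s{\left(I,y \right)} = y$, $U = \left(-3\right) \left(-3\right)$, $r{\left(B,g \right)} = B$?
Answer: $-3720083$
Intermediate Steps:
$U = 9$
$p{\left(W \right)} = W^{3}$ ($p{\left(W \right)} = W^{2} W = W^{3}$)
$n{\left(N \right)} = -4 + 7 N^{2}$ ($n{\left(N \right)} = 7 N^{2} - 4 = -4 + 7 N^{2}$)
$- n{\left(p{\left(U \right)} \right)} = - (-4 + 7 \left(9^{3}\right)^{2}) = - (-4 + 7 \cdot 729^{2}) = - (-4 + 7 \cdot 531441) = - (-4 + 3720087) = \left(-1\right) 3720083 = -3720083$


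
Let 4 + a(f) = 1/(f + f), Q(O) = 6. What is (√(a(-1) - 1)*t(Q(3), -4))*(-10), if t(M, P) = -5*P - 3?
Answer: -85*I*√22 ≈ -398.69*I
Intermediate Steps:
a(f) = -4 + 1/(2*f) (a(f) = -4 + 1/(f + f) = -4 + 1/(2*f))
t(M, P) = -3 - 5*P
(√(a(-1) - 1)*t(Q(3), -4))*(-10) = (√((-4 + (½)/(-1)) - 1)*(-3 - 5*(-4)))*(-10) = (√((-4 + (½)*(-1)) - 1)*(-3 + 20))*(-10) = (√((-4 - ½) - 1)*17)*(-10) = (√(-9/2 - 1)*17)*(-10) = (√(-11/2)*17)*(-10) = ((I*√22/2)*17)*(-10) = (17*I*√22/2)*(-10) = -85*I*√22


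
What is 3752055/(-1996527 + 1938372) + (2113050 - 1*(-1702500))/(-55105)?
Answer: -5715337347/42728417 ≈ -133.76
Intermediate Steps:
3752055/(-1996527 + 1938372) + (2113050 - 1*(-1702500))/(-55105) = 3752055/(-58155) + (2113050 + 1702500)*(-1/55105) = 3752055*(-1/58155) + 3815550*(-1/55105) = -250137/3877 - 763110/11021 = -5715337347/42728417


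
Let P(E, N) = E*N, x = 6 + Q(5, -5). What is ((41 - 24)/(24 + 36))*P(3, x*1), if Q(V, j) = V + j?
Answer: 51/10 ≈ 5.1000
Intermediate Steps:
x = 6 (x = 6 + (5 - 5) = 6 + 0 = 6)
((41 - 24)/(24 + 36))*P(3, x*1) = ((41 - 24)/(24 + 36))*(3*(6*1)) = (17/60)*(3*6) = (17*(1/60))*18 = (17/60)*18 = 51/10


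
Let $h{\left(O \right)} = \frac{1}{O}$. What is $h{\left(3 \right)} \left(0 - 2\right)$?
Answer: $- \frac{2}{3} \approx -0.66667$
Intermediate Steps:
$h{\left(3 \right)} \left(0 - 2\right) = \frac{0 - 2}{3} = \frac{1}{3} \left(-2\right) = - \frac{2}{3}$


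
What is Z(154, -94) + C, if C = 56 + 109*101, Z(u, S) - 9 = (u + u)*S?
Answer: -17878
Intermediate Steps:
Z(u, S) = 9 + 2*S*u (Z(u, S) = 9 + (u + u)*S = 9 + (2*u)*S = 9 + 2*S*u)
C = 11065 (C = 56 + 11009 = 11065)
Z(154, -94) + C = (9 + 2*(-94)*154) + 11065 = (9 - 28952) + 11065 = -28943 + 11065 = -17878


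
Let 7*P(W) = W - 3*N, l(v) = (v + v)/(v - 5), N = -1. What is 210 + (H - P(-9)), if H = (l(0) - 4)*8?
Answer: 1252/7 ≈ 178.86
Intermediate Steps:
l(v) = 2*v/(-5 + v) (l(v) = (2*v)/(-5 + v) = 2*v/(-5 + v))
P(W) = 3/7 + W/7 (P(W) = (W - 3*(-1))/7 = (W + 3)/7 = (3 + W)/7 = 3/7 + W/7)
H = -32 (H = (2*0/(-5 + 0) - 4)*8 = (2*0/(-5) - 4)*8 = (2*0*(-⅕) - 4)*8 = (0 - 4)*8 = -4*8 = -32)
210 + (H - P(-9)) = 210 + (-32 - (3/7 + (⅐)*(-9))) = 210 + (-32 - (3/7 - 9/7)) = 210 + (-32 - 1*(-6/7)) = 210 + (-32 + 6/7) = 210 - 218/7 = 1252/7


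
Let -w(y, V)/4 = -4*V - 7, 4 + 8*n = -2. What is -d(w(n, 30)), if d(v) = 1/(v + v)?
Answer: -1/1016 ≈ -0.00098425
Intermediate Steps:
n = -¾ (n = -½ + (⅛)*(-2) = -½ - ¼ = -¾ ≈ -0.75000)
w(y, V) = 28 + 16*V (w(y, V) = -4*(-4*V - 7) = -4*(-7 - 4*V) = 28 + 16*V)
d(v) = 1/(2*v)
-d(w(n, 30)) = -1/(2*(28 + 16*30)) = -1/(2*(28 + 480)) = -1/(2*508) = -1*1/1016 = -1/1016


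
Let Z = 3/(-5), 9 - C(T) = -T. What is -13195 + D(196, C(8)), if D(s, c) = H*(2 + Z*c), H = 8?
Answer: -66303/5 ≈ -13261.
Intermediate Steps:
C(T) = 9 + T (C(T) = 9 - (-1)*T = 9 + T)
Z = -3/5 (Z = 3*(-1/5) = -3/5 ≈ -0.60000)
D(s, c) = 16 - 24*c/5 (D(s, c) = 8*(2 - 3*c/5) = 16 - 24*c/5)
-13195 + D(196, C(8)) = -13195 + (16 - 24*(9 + 8)/5) = -13195 + (16 - 24/5*17) = -13195 + (16 - 408/5) = -13195 - 328/5 = -66303/5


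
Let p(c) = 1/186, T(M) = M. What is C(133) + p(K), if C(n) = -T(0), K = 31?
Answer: 1/186 ≈ 0.0053763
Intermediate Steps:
C(n) = 0 (C(n) = -1*0 = 0)
p(c) = 1/186
C(133) + p(K) = 0 + 1/186 = 1/186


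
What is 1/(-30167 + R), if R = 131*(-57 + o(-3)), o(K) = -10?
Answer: -1/38944 ≈ -2.5678e-5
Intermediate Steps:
R = -8777 (R = 131*(-57 - 10) = 131*(-67) = -8777)
1/(-30167 + R) = 1/(-30167 - 8777) = 1/(-38944) = -1/38944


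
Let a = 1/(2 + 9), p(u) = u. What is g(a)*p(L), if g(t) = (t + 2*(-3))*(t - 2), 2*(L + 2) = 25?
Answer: 28665/242 ≈ 118.45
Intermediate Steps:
L = 21/2 (L = -2 + (½)*25 = -2 + 25/2 = 21/2 ≈ 10.500)
a = 1/11 ≈ 0.090909
g(t) = (-6 + t)*(-2 + t) (g(t) = (t - 6)*(-2 + t) = (-6 + t)*(-2 + t))
g(a)*p(L) = (12 + (1/11)² - 8*1/11)*(21/2) = (12 + 1/121 - 8/11)*(21/2) = (1365/121)*(21/2) = 28665/242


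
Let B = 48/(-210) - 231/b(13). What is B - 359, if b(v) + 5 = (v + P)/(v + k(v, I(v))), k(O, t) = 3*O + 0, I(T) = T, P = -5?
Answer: -32714/105 ≈ -311.56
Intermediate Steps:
k(O, t) = 3*O
b(v) = -5 + (-5 + v)/(4*v) (b(v) = -5 + (v - 5)/(v + 3*v) = -5 + (-5 + v)/((4*v)) = -5 + (-5 + v)*(1/(4*v)) = -5 + (-5 + v)/(4*v))
B = 4981/105 (B = 48/(-210) - 231*52/(-5 - 19*13) = 48*(-1/210) - 231*52/(-5 - 247) = -8/35 - 231/((1/4)*(1/13)*(-252)) = -8/35 - 231/(-63/13) = -8/35 - 231*(-13/63) = -8/35 + 143/3 = 4981/105 ≈ 47.438)
B - 359 = 4981/105 - 359 = -32714/105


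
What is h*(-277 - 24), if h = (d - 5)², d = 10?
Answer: -7525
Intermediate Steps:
h = 25 (h = (10 - 5)² = 5² = 25)
h*(-277 - 24) = 25*(-277 - 24) = 25*(-301) = -7525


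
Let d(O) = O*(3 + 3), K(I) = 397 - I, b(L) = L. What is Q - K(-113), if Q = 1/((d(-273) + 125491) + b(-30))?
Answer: -63149729/123823 ≈ -510.00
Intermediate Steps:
d(O) = 6*O (d(O) = O*6 = 6*O)
Q = 1/123823 (Q = 1/((6*(-273) + 125491) - 30) = 1/((-1638 + 125491) - 30) = 1/(123853 - 30) = 1/123823 ≈ 8.0761e-6)
Q - K(-113) = 1/123823 - (397 - 1*(-113)) = 1/123823 - (397 + 113) = 1/123823 - 1*510 = 1/123823 - 510 = -63149729/123823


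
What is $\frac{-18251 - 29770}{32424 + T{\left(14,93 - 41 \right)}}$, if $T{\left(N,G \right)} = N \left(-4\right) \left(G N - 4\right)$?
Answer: $\frac{48021}{8120} \approx 5.9139$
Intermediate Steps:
$T{\left(N,G \right)} = - 4 N \left(-4 + G N\right)$
$\frac{-18251 - 29770}{32424 + T{\left(14,93 - 41 \right)}} = \frac{-18251 - 29770}{32424 + 4 \cdot 14 \left(4 - \left(93 - 41\right) 14\right)} = - \frac{48021}{32424 + 4 \cdot 14 \left(4 - 52 \cdot 14\right)} = - \frac{48021}{32424 + 4 \cdot 14 \left(4 - 728\right)} = - \frac{48021}{32424 + 4 \cdot 14 \left(-724\right)} = - \frac{48021}{32424 - 40544} = - \frac{48021}{-8120} = \left(-48021\right) \left(- \frac{1}{8120}\right) = \frac{48021}{8120}$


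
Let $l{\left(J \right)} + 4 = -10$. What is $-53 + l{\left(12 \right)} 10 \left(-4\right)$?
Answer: $507$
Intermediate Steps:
$l{\left(J \right)} = -14$ ($l{\left(J \right)} = -4 - 10 = -14$)
$-53 + l{\left(12 \right)} 10 \left(-4\right) = -53 - 14 \cdot 10 \left(-4\right) = -53 - -560 = -53 + 560 = 507$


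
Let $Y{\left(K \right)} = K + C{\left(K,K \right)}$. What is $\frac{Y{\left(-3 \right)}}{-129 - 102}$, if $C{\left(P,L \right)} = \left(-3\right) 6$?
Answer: $\frac{1}{11} \approx 0.090909$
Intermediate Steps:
$C{\left(P,L \right)} = -18$
$Y{\left(K \right)} = -18 + K$ ($Y{\left(K \right)} = K - 18 = -18 + K$)
$\frac{Y{\left(-3 \right)}}{-129 - 102} = \frac{-18 - 3}{-129 - 102} = - \frac{21}{-231} = \left(-21\right) \left(- \frac{1}{231}\right) = \frac{1}{11}$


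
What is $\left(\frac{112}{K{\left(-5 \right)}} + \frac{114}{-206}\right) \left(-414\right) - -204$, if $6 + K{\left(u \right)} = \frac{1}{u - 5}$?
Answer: $\frac{50480250}{6283} \approx 8034.4$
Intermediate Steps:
$K{\left(u \right)} = -6 + \frac{1}{-5 + u}$ ($K{\left(u \right)} = -6 + \frac{1}{u - 5} = -6 + \frac{1}{-5 + u}$)
$\left(\frac{112}{K{\left(-5 \right)}} + \frac{114}{-206}\right) \left(-414\right) - -204 = \left(\frac{112}{\frac{1}{-5 - 5} \left(31 - -30\right)} + \frac{114}{-206}\right) \left(-414\right) - -204 = \left(\frac{112}{\frac{1}{-10} \left(31 + 30\right)} + 114 \left(- \frac{1}{206}\right)\right) \left(-414\right) + \left(-4 + 208\right) = \left(\frac{112}{\left(- \frac{1}{10}\right) 61} - \frac{57}{103}\right) \left(-414\right) + 204 = \left(\frac{112}{- \frac{61}{10}} - \frac{57}{103}\right) \left(-414\right) + 204 = \left(112 \left(- \frac{10}{61}\right) - \frac{57}{103}\right) \left(-414\right) + 204 = \left(- \frac{1120}{61} - \frac{57}{103}\right) \left(-414\right) + 204 = \left(- \frac{118837}{6283}\right) \left(-414\right) + 204 = \frac{49198518}{6283} + 204 = \frac{50480250}{6283}$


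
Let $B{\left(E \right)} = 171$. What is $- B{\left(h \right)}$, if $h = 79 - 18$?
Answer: $-171$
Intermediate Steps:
$h = 61$ ($h = 79 - 18 = 61$)
$- B{\left(h \right)} = \left(-1\right) 171 = -171$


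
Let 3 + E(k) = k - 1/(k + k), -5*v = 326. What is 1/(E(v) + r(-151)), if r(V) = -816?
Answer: -3260/2882467 ≈ -0.0011310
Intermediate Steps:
v = -326/5 (v = -1/5*326 = -326/5 ≈ -65.200)
E(k) = -3 + k - 1/(2*k) (E(k) = -3 + (k - 1/(k + k)) = -3 + (k - 1/(2*k)) = -3 + k - 1/(2*k))
1/(E(v) + r(-151)) = 1/((-3 - 326/5 - 1/(2*(-326/5))) - 816) = 1/((-3 - 326/5 - 1/2*(-5/326)) - 816) = 1/((-3 - 326/5 + 5/652) - 816) = 1/(-222307/3260 - 816) = 1/(-2882467/3260) = -3260/2882467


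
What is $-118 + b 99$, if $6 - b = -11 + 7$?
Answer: $872$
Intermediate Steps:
$b = 10$ ($b = 6 - \left(-11 + 7\right) = 6 - -4 = 6 + 4 = 10$)
$-118 + b 99 = -118 + 10 \cdot 99 = -118 + 990 = 872$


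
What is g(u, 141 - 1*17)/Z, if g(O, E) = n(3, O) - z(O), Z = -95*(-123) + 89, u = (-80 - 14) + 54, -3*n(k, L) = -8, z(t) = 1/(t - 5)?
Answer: 121/529830 ≈ 0.00022838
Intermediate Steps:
z(t) = 1/(-5 + t)
n(k, L) = 8/3 (n(k, L) = -⅓*(-8) = 8/3)
u = -40 (u = -94 + 54 = -40)
Z = 11774 (Z = 11685 + 89 = 11774)
g(O, E) = 8/3 - 1/(-5 + O)
g(u, 141 - 1*17)/Z = ((-43 + 8*(-40))/(3*(-5 - 40)))/11774 = ((⅓)*(-43 - 320)/(-45))*(1/11774) = ((⅓)*(-1/45)*(-363))*(1/11774) = (121/45)*(1/11774) = 121/529830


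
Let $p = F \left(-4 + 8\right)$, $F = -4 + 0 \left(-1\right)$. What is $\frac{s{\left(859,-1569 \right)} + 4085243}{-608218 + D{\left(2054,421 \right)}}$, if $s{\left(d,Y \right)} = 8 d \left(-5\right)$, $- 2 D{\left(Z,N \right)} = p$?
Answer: $- \frac{4050883}{608210} \approx -6.6603$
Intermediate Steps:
$F = -4$ ($F = -4 + 0 = -4$)
$p = -16$ ($p = - 4 \left(-4 + 8\right) = \left(-4\right) 4 = -16$)
$D{\left(Z,N \right)} = 8$ ($D{\left(Z,N \right)} = \left(- \frac{1}{2}\right) \left(-16\right) = 8$)
$s{\left(d,Y \right)} = - 40 d$
$\frac{s{\left(859,-1569 \right)} + 4085243}{-608218 + D{\left(2054,421 \right)}} = \frac{\left(-40\right) 859 + 4085243}{-608218 + 8} = \frac{-34360 + 4085243}{-608210} = 4050883 \left(- \frac{1}{608210}\right) = - \frac{4050883}{608210}$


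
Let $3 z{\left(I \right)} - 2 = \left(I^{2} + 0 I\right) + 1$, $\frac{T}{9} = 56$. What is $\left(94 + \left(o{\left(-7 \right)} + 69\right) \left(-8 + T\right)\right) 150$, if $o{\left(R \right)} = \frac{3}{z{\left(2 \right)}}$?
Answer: $\frac{36703500}{7} \approx 5.2434 \cdot 10^{6}$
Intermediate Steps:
$T = 504$ ($T = 9 \cdot 56 = 504$)
$z{\left(I \right)} = 1 + \frac{I^{2}}{3}$ ($z{\left(I \right)} = \frac{2}{3} + \frac{\left(I^{2} + 0 I\right) + 1}{3} = \frac{2}{3} + \frac{\left(I^{2} + 0\right) + 1}{3} = \frac{2}{3} + \frac{I^{2} + 1}{3} = \frac{2}{3} + \frac{1 + I^{2}}{3} = \frac{2}{3} + \left(\frac{1}{3} + \frac{I^{2}}{3}\right) = 1 + \frac{I^{2}}{3}$)
$o{\left(R \right)} = \frac{9}{7}$ ($o{\left(R \right)} = \frac{3}{1 + \frac{2^{2}}{3}} = \frac{3}{1 + \frac{1}{3} \cdot 4} = \frac{3}{1 + \frac{4}{3}} = \frac{3}{\frac{7}{3}} = 3 \cdot \frac{3}{7} = \frac{9}{7}$)
$\left(94 + \left(o{\left(-7 \right)} + 69\right) \left(-8 + T\right)\right) 150 = \left(94 + \left(\frac{9}{7} + 69\right) \left(-8 + 504\right)\right) 150 = \left(94 + \frac{492}{7} \cdot 496\right) 150 = \left(94 + \frac{244032}{7}\right) 150 = \frac{244690}{7} \cdot 150 = \frac{36703500}{7}$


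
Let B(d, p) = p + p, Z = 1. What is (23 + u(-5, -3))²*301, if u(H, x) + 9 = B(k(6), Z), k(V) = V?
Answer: 77056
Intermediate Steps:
B(d, p) = 2*p
u(H, x) = -7 (u(H, x) = -9 + 2*1 = -9 + 2 = -7)
(23 + u(-5, -3))²*301 = (23 - 7)²*301 = 16²*301 = 256*301 = 77056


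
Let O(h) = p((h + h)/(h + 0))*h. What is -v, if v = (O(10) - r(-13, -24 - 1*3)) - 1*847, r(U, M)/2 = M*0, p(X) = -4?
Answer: 887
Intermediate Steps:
r(U, M) = 0 (r(U, M) = 2*(M*0) = 2*0 = 0)
O(h) = -4*h
v = -887 (v = (-4*10 - 1*0) - 1*847 = (-40 + 0) - 847 = -40 - 847 = -887)
-v = -1*(-887) = 887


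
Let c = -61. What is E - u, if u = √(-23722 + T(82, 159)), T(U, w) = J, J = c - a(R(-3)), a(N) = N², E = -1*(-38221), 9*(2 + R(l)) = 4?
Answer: 38221 - I*√1926619/9 ≈ 38221.0 - 154.23*I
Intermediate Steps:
R(l) = -14/9 (R(l) = -2 + (⅑)*4 = -2 + 4/9 = -14/9)
E = 38221
J = -5137/81 (J = -61 - (-14/9)² = -61 - 1*196/81 = -61 - 196/81 = -5137/81 ≈ -63.420)
T(U, w) = -5137/81
u = I*√1926619/9 (u = √(-23722 - 5137/81) = √(-1926619/81) = I*√1926619/9 ≈ 154.23*I)
E - u = 38221 - I*√1926619/9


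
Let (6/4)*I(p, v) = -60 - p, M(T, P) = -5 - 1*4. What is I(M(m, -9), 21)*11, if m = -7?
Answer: -374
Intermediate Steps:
M(T, P) = -9 (M(T, P) = -5 - 4 = -9)
I(p, v) = -40 - 2*p/3 (I(p, v) = 2*(-60 - p)/3 = -40 - 2*p/3)
I(M(m, -9), 21)*11 = (-40 - ⅔*(-9))*11 = (-40 + 6)*11 = -34*11 = -374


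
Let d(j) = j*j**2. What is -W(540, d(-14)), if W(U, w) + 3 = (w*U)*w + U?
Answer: -4065949977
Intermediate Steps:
d(j) = j**3
W(U, w) = -3 + U + U*w**2 (W(U, w) = -3 + ((w*U)*w + U) = -3 + ((U*w)*w + U) = -3 + (U*w**2 + U) = -3 + (U + U*w**2) = -3 + U + U*w**2)
-W(540, d(-14)) = -(-3 + 540 + 540*((-14)**3)**2) = -(-3 + 540 + 540*(-2744)**2) = -(-3 + 540 + 540*7529536) = -(-3 + 540 + 4065949440) = -1*4065949977 = -4065949977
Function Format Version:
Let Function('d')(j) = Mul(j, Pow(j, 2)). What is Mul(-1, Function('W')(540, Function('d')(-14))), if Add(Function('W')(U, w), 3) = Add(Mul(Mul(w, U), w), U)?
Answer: -4065949977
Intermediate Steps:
Function('d')(j) = Pow(j, 3)
Function('W')(U, w) = Add(-3, U, Mul(U, Pow(w, 2))) (Function('W')(U, w) = Add(-3, Add(Mul(Mul(w, U), w), U)) = Add(-3, Add(Mul(Mul(U, w), w), U)) = Add(-3, Add(Mul(U, Pow(w, 2)), U)) = Add(-3, Add(U, Mul(U, Pow(w, 2)))) = Add(-3, U, Mul(U, Pow(w, 2))))
Mul(-1, Function('W')(540, Function('d')(-14))) = Mul(-1, Add(-3, 540, Mul(540, Pow(Pow(-14, 3), 2)))) = Mul(-1, Add(-3, 540, Mul(540, Pow(-2744, 2)))) = Mul(-1, Add(-3, 540, Mul(540, 7529536))) = Mul(-1, Add(-3, 540, 4065949440)) = Mul(-1, 4065949977) = -4065949977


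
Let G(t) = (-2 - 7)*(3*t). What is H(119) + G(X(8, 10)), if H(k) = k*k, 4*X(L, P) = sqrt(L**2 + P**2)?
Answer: 14161 - 27*sqrt(41)/2 ≈ 14075.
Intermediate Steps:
X(L, P) = sqrt(L**2 + P**2)/4
H(k) = k**2
G(t) = -27*t
H(119) + G(X(8, 10)) = 119**2 - 27*sqrt(8**2 + 10**2)/4 = 14161 - 27*sqrt(64 + 100)/4 = 14161 - 27*sqrt(164)/4 = 14161 - 27*2*sqrt(41)/4 = 14161 - 27*sqrt(41)/2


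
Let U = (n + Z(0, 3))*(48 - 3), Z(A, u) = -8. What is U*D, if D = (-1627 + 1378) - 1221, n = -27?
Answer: 2315250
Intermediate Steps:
D = -1470 (D = -249 - 1221 = -1470)
U = -1575 (U = (-27 - 8)*(48 - 3) = -35*45 = -1575)
U*D = -1575*(-1470) = 2315250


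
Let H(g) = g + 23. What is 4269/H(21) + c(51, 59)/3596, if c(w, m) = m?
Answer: 959620/9889 ≈ 97.039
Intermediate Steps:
H(g) = 23 + g
4269/H(21) + c(51, 59)/3596 = 4269/(23 + 21) + 59/3596 = 4269/44 + 59*(1/3596) = 4269*(1/44) + 59/3596 = 4269/44 + 59/3596 = 959620/9889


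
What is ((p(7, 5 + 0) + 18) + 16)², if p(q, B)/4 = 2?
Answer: 1764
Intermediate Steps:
p(q, B) = 8 (p(q, B) = 4*2 = 8)
((p(7, 5 + 0) + 18) + 16)² = ((8 + 18) + 16)² = (26 + 16)² = 42² = 1764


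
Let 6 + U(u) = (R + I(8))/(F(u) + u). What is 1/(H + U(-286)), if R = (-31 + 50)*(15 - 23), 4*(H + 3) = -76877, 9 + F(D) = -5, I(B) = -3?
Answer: -15/288416 ≈ -5.2008e-5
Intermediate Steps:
F(D) = -14 (F(D) = -9 - 5 = -14)
H = -76889/4 (H = -3 + (1/4)*(-76877) = -3 - 76877/4 = -76889/4 ≈ -19222.)
R = -152 (R = 19*(-8) = -152)
U(u) = -6 - 155/(-14 + u) (U(u) = -6 + (-152 - 3)/(-14 + u) = -6 - 155/(-14 + u))
1/(H + U(-286)) = 1/(-76889/4 + (-71 - 6*(-286))/(-14 - 286)) = 1/(-76889/4 + (-71 + 1716)/(-300)) = 1/(-76889/4 - 1/300*1645) = 1/(-76889/4 - 329/60) = 1/(-288416/15) = -15/288416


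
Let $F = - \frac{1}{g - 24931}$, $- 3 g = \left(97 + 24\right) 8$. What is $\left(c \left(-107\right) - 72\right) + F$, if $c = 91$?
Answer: $- \frac{743139646}{75761} \approx -9809.0$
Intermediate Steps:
$g = - \frac{968}{3}$ ($g = - \frac{\left(97 + 24\right) 8}{3} = - \frac{121 \cdot 8}{3} = \left(- \frac{1}{3}\right) 968 = - \frac{968}{3} \approx -322.67$)
$F = \frac{3}{75761}$ ($F = - \frac{1}{- \frac{968}{3} - 24931} = - \frac{1}{- \frac{75761}{3}} = \left(-1\right) \left(- \frac{3}{75761}\right) = \frac{3}{75761} \approx 3.9598 \cdot 10^{-5}$)
$\left(c \left(-107\right) - 72\right) + F = \left(91 \left(-107\right) - 72\right) + \frac{3}{75761} = \left(-9737 - 72\right) + \frac{3}{75761} = -9809 + \frac{3}{75761} = - \frac{743139646}{75761}$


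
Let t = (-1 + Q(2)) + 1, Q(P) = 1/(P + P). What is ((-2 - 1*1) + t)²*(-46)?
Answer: -2783/8 ≈ -347.88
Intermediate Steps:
Q(P) = 1/(2*P)
t = ¼ (t = (-1 + (½)/2) + 1 = (-1 + (½)*(½)) + 1 = (-1 + ¼) + 1 = -¾ + 1 = ¼ ≈ 0.25000)
((-2 - 1*1) + t)²*(-46) = ((-2 - 1*1) + ¼)²*(-46) = ((-2 - 1) + ¼)²*(-46) = (-3 + ¼)²*(-46) = (-11/4)²*(-46) = (121/16)*(-46) = -2783/8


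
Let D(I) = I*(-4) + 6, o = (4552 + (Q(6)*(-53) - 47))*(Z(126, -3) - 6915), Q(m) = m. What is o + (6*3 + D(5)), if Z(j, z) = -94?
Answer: -29346679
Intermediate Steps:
o = -29346683 (o = (4552 + (6*(-53) - 47))*(-94 - 6915) = (4552 + (-318 - 47))*(-7009) = (4552 - 365)*(-7009) = 4187*(-7009) = -29346683)
D(I) = 6 - 4*I (D(I) = -4*I + 6 = 6 - 4*I)
o + (6*3 + D(5)) = -29346683 + (6*3 + (6 - 4*5)) = -29346683 + (18 + (6 - 20)) = -29346683 + (18 - 14) = -29346683 + 4 = -29346679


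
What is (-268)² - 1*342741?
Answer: -270917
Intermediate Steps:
(-268)² - 1*342741 = 71824 - 342741 = -270917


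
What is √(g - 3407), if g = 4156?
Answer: √749 ≈ 27.368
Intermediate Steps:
√(g - 3407) = √(4156 - 3407) = √749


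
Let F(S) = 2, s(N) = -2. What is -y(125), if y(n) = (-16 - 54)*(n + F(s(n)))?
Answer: 8890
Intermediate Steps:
y(n) = -140 - 70*n (y(n) = (-16 - 54)*(n + 2) = -70*(2 + n) = -140 - 70*n)
-y(125) = -(-140 - 70*125) = -(-140 - 8750) = -1*(-8890) = 8890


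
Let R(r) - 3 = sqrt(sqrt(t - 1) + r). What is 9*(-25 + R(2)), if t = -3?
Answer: -198 + 9*sqrt(2 + 2*I) ≈ -184.02 + 5.7924*I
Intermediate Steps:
R(r) = 3 + sqrt(r + 2*I) (R(r) = 3 + sqrt(sqrt(-3 - 1) + r) = 3 + sqrt(sqrt(-4) + r) = 3 + sqrt(2*I + r) = 3 + sqrt(r + 2*I))
9*(-25 + R(2)) = 9*(-25 + (3 + sqrt(2 + 2*I))) = 9*(-22 + sqrt(2 + 2*I)) = -198 + 9*sqrt(2 + 2*I)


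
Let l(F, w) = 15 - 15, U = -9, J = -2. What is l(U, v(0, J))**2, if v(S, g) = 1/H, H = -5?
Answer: 0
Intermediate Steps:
v(S, g) = -1/5 (v(S, g) = 1/(-5) = -1/5)
l(F, w) = 0
l(U, v(0, J))**2 = 0**2 = 0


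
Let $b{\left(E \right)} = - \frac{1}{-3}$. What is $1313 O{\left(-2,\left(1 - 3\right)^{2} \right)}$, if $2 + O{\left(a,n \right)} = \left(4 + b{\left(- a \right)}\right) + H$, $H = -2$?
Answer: $\frac{1313}{3} \approx 437.67$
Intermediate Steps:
$b{\left(E \right)} = \frac{1}{3}$ ($b{\left(E \right)} = \left(-1\right) \left(- \frac{1}{3}\right) = \frac{1}{3}$)
$O{\left(a,n \right)} = \frac{1}{3}$ ($O{\left(a,n \right)} = -2 + \left(\left(4 + \frac{1}{3}\right) - 2\right) = -2 + \left(\frac{13}{3} - 2\right) = -2 + \frac{7}{3} = \frac{1}{3}$)
$1313 O{\left(-2,\left(1 - 3\right)^{2} \right)} = 1313 \cdot \frac{1}{3} = \frac{1313}{3}$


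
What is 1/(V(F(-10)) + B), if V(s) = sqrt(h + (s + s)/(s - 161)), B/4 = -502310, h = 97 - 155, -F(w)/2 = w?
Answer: -141651420/284611699124909 - I*sqrt(1158738)/569223398249818 ≈ -4.977e-7 - 1.8911e-12*I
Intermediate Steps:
F(w) = -2*w
h = -58
B = -2009240 (B = 4*(-502310) = -2009240)
V(s) = sqrt(-58 + 2*s/(-161 + s)) (V(s) = sqrt(-58 + (s + s)/(s - 161)) = sqrt(-58 + (2*s)/(-161 + s)) = sqrt(-58 + 2*s/(-161 + s)))
1/(V(F(-10)) + B) = 1/(sqrt(14)*sqrt((667 - (-8)*(-10))/(-161 - 2*(-10))) - 2009240) = 1/(sqrt(14)*sqrt((667 - 4*20)/(-161 + 20)) - 2009240) = 1/(sqrt(14)*sqrt((667 - 80)/(-141)) - 2009240) = 1/(sqrt(14)*sqrt(-1/141*587) - 2009240) = 1/(sqrt(14)*sqrt(-587/141) - 2009240) = 1/(sqrt(14)*(I*sqrt(82767)/141) - 2009240) = 1/(I*sqrt(1158738)/141 - 2009240) = 1/(-2009240 + I*sqrt(1158738)/141)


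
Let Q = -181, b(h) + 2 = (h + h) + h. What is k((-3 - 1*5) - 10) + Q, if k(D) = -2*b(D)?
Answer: -69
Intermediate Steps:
b(h) = -2 + 3*h (b(h) = -2 + ((h + h) + h) = -2 + (2*h + h) = -2 + 3*h)
k(D) = 4 - 6*D (k(D) = -2*(-2 + 3*D) = 4 - 6*D)
k((-3 - 1*5) - 10) + Q = (4 - 6*((-3 - 1*5) - 10)) - 181 = (4 - 6*((-3 - 5) - 10)) - 181 = (4 - 6*(-8 - 10)) - 181 = (4 - 6*(-18)) - 181 = (4 + 108) - 181 = 112 - 181 = -69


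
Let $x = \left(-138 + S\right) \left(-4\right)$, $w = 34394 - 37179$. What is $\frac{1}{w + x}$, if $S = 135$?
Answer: $- \frac{1}{2773} \approx -0.00036062$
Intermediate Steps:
$w = -2785$
$x = 12$ ($x = \left(-138 + 135\right) \left(-4\right) = \left(-3\right) \left(-4\right) = 12$)
$\frac{1}{w + x} = \frac{1}{-2785 + 12} = \frac{1}{-2773} = - \frac{1}{2773}$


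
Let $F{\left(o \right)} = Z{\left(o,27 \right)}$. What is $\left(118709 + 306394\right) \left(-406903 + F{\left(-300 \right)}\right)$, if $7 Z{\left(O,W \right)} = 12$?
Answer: $-172974957261$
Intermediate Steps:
$Z{\left(O,W \right)} = \frac{12}{7}$ ($Z{\left(O,W \right)} = \frac{1}{7} \cdot 12 = \frac{12}{7}$)
$F{\left(o \right)} = \frac{12}{7}$
$\left(118709 + 306394\right) \left(-406903 + F{\left(-300 \right)}\right) = \left(118709 + 306394\right) \left(-406903 + \frac{12}{7}\right) = 425103 \left(- \frac{2848309}{7}\right) = -172974957261$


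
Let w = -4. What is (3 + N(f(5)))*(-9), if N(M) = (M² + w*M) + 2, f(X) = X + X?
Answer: -585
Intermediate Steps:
f(X) = 2*X
N(M) = 2 + M² - 4*M (N(M) = (M² - 4*M) + 2 = 2 + M² - 4*M)
(3 + N(f(5)))*(-9) = (3 + (2 + (2*5)² - 8*5))*(-9) = (3 + (2 + 10² - 4*10))*(-9) = (3 + (2 + 100 - 40))*(-9) = (3 + 62)*(-9) = 65*(-9) = -585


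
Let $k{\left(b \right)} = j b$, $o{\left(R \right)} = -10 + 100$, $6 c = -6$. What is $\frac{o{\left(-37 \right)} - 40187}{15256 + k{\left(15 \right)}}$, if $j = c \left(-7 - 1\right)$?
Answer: $- \frac{40097}{15376} \approx -2.6078$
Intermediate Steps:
$c = -1$ ($c = \frac{1}{6} \left(-6\right) = -1$)
$o{\left(R \right)} = 90$
$j = 8$ ($j = - (-7 - 1) = \left(-1\right) \left(-8\right) = 8$)
$k{\left(b \right)} = 8 b$
$\frac{o{\left(-37 \right)} - 40187}{15256 + k{\left(15 \right)}} = \frac{90 - 40187}{15256 + 8 \cdot 15} = - \frac{40097}{15256 + 120} = - \frac{40097}{15376}$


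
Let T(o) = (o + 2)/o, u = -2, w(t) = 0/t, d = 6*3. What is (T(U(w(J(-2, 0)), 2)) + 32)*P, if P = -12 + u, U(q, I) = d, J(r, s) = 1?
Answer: -4172/9 ≈ -463.56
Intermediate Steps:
d = 18
w(t) = 0
U(q, I) = 18
P = -14 (P = -12 - 2 = -14)
T(o) = (2 + o)/o
(T(U(w(J(-2, 0)), 2)) + 32)*P = ((2 + 18)/18 + 32)*(-14) = ((1/18)*20 + 32)*(-14) = (10/9 + 32)*(-14) = (298/9)*(-14) = -4172/9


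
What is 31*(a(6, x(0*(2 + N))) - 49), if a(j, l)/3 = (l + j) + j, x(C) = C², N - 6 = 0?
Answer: -403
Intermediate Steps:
N = 6 (N = 6 + 0 = 6)
a(j, l) = 3*l + 6*j (a(j, l) = 3*((l + j) + j) = 3*((j + l) + j) = 3*(l + 2*j) = 3*l + 6*j)
31*(a(6, x(0*(2 + N))) - 49) = 31*((3*(0*(2 + 6))² + 6*6) - 49) = 31*((3*(0*8)² + 36) - 49) = 31*((3*0² + 36) - 49) = 31*((3*0 + 36) - 49) = 31*((0 + 36) - 49) = 31*(36 - 49) = 31*(-13) = -403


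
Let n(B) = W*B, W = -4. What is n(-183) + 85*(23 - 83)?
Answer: -4368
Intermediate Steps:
n(B) = -4*B
n(-183) + 85*(23 - 83) = -4*(-183) + 85*(23 - 83) = 732 + 85*(-60) = 732 - 5100 = -4368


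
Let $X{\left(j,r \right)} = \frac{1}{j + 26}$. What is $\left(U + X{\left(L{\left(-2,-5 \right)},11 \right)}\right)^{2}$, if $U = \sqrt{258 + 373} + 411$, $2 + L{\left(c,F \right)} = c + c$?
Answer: $\frac{67837241}{400} + \frac{8221 \sqrt{631}}{10} \approx 1.9024 \cdot 10^{5}$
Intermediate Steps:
$L{\left(c,F \right)} = -2 + 2 c$ ($L{\left(c,F \right)} = -2 + \left(c + c\right) = -2 + 2 c$)
$X{\left(j,r \right)} = \frac{1}{26 + j}$
$U = 411 + \sqrt{631}$ ($U = \sqrt{631} + 411 = 411 + \sqrt{631} \approx 436.12$)
$\left(U + X{\left(L{\left(-2,-5 \right)},11 \right)}\right)^{2} = \left(\left(411 + \sqrt{631}\right) + \frac{1}{26 + \left(-2 + 2 \left(-2\right)\right)}\right)^{2} = \left(\left(411 + \sqrt{631}\right) + \frac{1}{26 - 6}\right)^{2} = \left(\left(411 + \sqrt{631}\right) + \frac{1}{20}\right)^{2} = \left(\frac{8221}{20} + \sqrt{631}\right)^{2}$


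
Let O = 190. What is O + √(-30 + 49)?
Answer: 190 + √19 ≈ 194.36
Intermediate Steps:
O + √(-30 + 49) = 190 + √(-30 + 49) = 190 + √19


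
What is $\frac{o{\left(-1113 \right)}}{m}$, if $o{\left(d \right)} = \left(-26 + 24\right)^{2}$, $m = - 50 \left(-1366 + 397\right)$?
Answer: $\frac{2}{24225} \approx 8.2559 \cdot 10^{-5}$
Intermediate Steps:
$m = 48450$ ($m = \left(-50\right) \left(-969\right) = 48450$)
$o{\left(d \right)} = 4$ ($o{\left(d \right)} = \left(-2\right)^{2} = 4$)
$\frac{o{\left(-1113 \right)}}{m} = \frac{4}{48450} = 4 \cdot \frac{1}{48450} = \frac{2}{24225}$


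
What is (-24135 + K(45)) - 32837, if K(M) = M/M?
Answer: -56971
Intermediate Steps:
K(M) = 1
(-24135 + K(45)) - 32837 = (-24135 + 1) - 32837 = -24134 - 32837 = -56971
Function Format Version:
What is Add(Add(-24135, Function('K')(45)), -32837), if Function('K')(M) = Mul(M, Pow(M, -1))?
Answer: -56971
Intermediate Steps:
Function('K')(M) = 1
Add(Add(-24135, Function('K')(45)), -32837) = Add(Add(-24135, 1), -32837) = Add(-24134, -32837) = -56971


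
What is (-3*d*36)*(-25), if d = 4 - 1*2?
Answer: 5400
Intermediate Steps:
d = 2 (d = 4 - 2 = 2)
(-3*d*36)*(-25) = (-3*2*36)*(-25) = -6*36*(-25) = -216*(-25) = 5400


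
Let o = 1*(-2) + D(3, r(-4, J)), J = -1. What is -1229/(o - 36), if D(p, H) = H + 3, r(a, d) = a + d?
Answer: 1229/40 ≈ 30.725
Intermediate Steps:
D(p, H) = 3 + H
o = -4 (o = 1*(-2) + (3 + (-4 - 1)) = -2 + (3 - 5) = -2 - 2 = -4)
-1229/(o - 36) = -1229/(-4 - 36) = -1229/(-40) = -1229*(-1/40) = 1229/40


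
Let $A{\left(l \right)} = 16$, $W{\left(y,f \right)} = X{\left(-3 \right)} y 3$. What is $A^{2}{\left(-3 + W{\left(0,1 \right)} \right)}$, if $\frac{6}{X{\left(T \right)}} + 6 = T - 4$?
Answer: $256$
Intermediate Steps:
$X{\left(T \right)} = \frac{6}{-10 + T}$ ($X{\left(T \right)} = \frac{6}{-6 + \left(T - 4\right)} = \frac{6}{-6 + \left(-4 + T\right)} = \frac{6}{-10 + T}$)
$W{\left(y,f \right)} = - \frac{18 y}{13}$ ($W{\left(y,f \right)} = \frac{6}{-10 - 3} y 3 = \frac{6}{-13} y 3 = 6 \left(- \frac{1}{13}\right) y 3 = - \frac{6 y}{13} \cdot 3 = - \frac{18 y}{13}$)
$A^{2}{\left(-3 + W{\left(0,1 \right)} \right)} = 16^{2} = 256$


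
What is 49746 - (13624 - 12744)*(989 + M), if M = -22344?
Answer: 18842146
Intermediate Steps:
49746 - (13624 - 12744)*(989 + M) = 49746 - (13624 - 12744)*(989 - 22344) = 49746 - 880*(-21355) = 49746 - 1*(-18792400) = 49746 + 18792400 = 18842146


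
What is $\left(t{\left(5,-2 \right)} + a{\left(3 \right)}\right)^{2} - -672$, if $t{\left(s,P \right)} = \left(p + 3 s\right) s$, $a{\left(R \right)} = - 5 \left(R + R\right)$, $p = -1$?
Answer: $2272$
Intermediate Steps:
$a{\left(R \right)} = - 10 R$ ($a{\left(R \right)} = - 5 \cdot 2 R = - 10 R$)
$t{\left(s,P \right)} = s \left(-1 + 3 s\right)$ ($t{\left(s,P \right)} = \left(-1 + 3 s\right) s = s \left(-1 + 3 s\right)$)
$\left(t{\left(5,-2 \right)} + a{\left(3 \right)}\right)^{2} - -672 = \left(5 \left(-1 + 3 \cdot 5\right) - 30\right)^{2} - -672 = \left(5 \left(-1 + 15\right) - 30\right)^{2} + 672 = \left(5 \cdot 14 - 30\right)^{2} + 672 = \left(70 - 30\right)^{2} + 672 = 40^{2} + 672 = 1600 + 672 = 2272$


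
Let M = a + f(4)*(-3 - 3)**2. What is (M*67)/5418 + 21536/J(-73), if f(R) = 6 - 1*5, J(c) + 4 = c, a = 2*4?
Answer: -8318218/29799 ≈ -279.14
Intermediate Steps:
a = 8
J(c) = -4 + c
f(R) = 1 (f(R) = 6 - 5 = 1)
M = 44 (M = 8 + 1*(-3 - 3)**2 = 8 + 1*(-6)**2 = 8 + 1*36 = 8 + 36 = 44)
(M*67)/5418 + 21536/J(-73) = (44*67)/5418 + 21536/(-4 - 73) = 2948*(1/5418) + 21536/(-77) = 1474/2709 + 21536*(-1/77) = 1474/2709 - 21536/77 = -8318218/29799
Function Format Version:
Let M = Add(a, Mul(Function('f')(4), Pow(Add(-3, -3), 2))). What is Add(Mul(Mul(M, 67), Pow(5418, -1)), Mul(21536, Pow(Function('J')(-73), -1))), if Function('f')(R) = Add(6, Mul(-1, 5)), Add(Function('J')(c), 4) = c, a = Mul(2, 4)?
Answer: Rational(-8318218, 29799) ≈ -279.14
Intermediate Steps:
a = 8
Function('J')(c) = Add(-4, c)
Function('f')(R) = 1 (Function('f')(R) = Add(6, -5) = 1)
M = 44 (M = Add(8, Mul(1, Pow(Add(-3, -3), 2))) = Add(8, Mul(1, Pow(-6, 2))) = Add(8, Mul(1, 36)) = Add(8, 36) = 44)
Add(Mul(Mul(M, 67), Pow(5418, -1)), Mul(21536, Pow(Function('J')(-73), -1))) = Add(Mul(Mul(44, 67), Pow(5418, -1)), Mul(21536, Pow(Add(-4, -73), -1))) = Add(Mul(2948, Rational(1, 5418)), Mul(21536, Pow(-77, -1))) = Add(Rational(1474, 2709), Mul(21536, Rational(-1, 77))) = Add(Rational(1474, 2709), Rational(-21536, 77)) = Rational(-8318218, 29799)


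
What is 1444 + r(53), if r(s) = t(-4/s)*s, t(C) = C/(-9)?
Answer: 13000/9 ≈ 1444.4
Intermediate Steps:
t(C) = -C/9 (t(C) = C*(-⅑) = -C/9)
r(s) = 4/9 (r(s) = (-(-4)/(9*s))*s = (4/(9*s))*s = 4/9)
1444 + r(53) = 1444 + 4/9 = 13000/9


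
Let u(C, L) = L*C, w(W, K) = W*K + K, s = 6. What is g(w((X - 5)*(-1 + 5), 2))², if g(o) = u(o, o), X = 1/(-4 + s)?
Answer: 1336336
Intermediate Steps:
X = ½ (X = 1/(-4 + 6) = 1/2 = ½ ≈ 0.50000)
w(W, K) = K + K*W (w(W, K) = K*W + K = K + K*W)
u(C, L) = C*L
g(o) = o² (g(o) = o*o = o²)
g(w((X - 5)*(-1 + 5), 2))² = ((2*(1 + (½ - 5)*(-1 + 5)))²)² = ((2*(1 - 9/2*4))²)² = ((2*(1 - 18))²)² = ((2*(-17))²)² = ((-34)²)² = 1156² = 1336336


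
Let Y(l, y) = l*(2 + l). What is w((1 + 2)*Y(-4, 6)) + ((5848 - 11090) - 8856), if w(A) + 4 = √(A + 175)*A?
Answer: -14102 + 24*√199 ≈ -13763.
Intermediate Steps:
w(A) = -4 + A*√(175 + A) (w(A) = -4 + √(A + 175)*A = -4 + √(175 + A)*A = -4 + A*√(175 + A))
w((1 + 2)*Y(-4, 6)) + ((5848 - 11090) - 8856) = (-4 + ((1 + 2)*(-4*(2 - 4)))*√(175 + (1 + 2)*(-4*(2 - 4)))) + ((5848 - 11090) - 8856) = (-4 + (3*(-4*(-2)))*√(175 + 3*(-4*(-2)))) + (-5242 - 8856) = (-4 + (3*8)*√(175 + 3*8)) - 14098 = (-4 + 24*√(175 + 24)) - 14098 = (-4 + 24*√199) - 14098 = -14102 + 24*√199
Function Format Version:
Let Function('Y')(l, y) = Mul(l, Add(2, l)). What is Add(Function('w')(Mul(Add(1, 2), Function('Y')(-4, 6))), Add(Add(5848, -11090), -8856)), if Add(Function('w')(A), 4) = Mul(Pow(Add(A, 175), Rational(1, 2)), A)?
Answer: Add(-14102, Mul(24, Pow(199, Rational(1, 2)))) ≈ -13763.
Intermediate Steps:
Function('w')(A) = Add(-4, Mul(A, Pow(Add(175, A), Rational(1, 2)))) (Function('w')(A) = Add(-4, Mul(Pow(Add(A, 175), Rational(1, 2)), A)) = Add(-4, Mul(Pow(Add(175, A), Rational(1, 2)), A)) = Add(-4, Mul(A, Pow(Add(175, A), Rational(1, 2)))))
Add(Function('w')(Mul(Add(1, 2), Function('Y')(-4, 6))), Add(Add(5848, -11090), -8856)) = Add(Add(-4, Mul(Mul(Add(1, 2), Mul(-4, Add(2, -4))), Pow(Add(175, Mul(Add(1, 2), Mul(-4, Add(2, -4)))), Rational(1, 2)))), Add(Add(5848, -11090), -8856)) = Add(Add(-4, Mul(Mul(3, Mul(-4, -2)), Pow(Add(175, Mul(3, Mul(-4, -2))), Rational(1, 2)))), Add(-5242, -8856)) = Add(Add(-4, Mul(Mul(3, 8), Pow(Add(175, Mul(3, 8)), Rational(1, 2)))), -14098) = Add(Add(-4, Mul(24, Pow(Add(175, 24), Rational(1, 2)))), -14098) = Add(Add(-4, Mul(24, Pow(199, Rational(1, 2)))), -14098) = Add(-14102, Mul(24, Pow(199, Rational(1, 2))))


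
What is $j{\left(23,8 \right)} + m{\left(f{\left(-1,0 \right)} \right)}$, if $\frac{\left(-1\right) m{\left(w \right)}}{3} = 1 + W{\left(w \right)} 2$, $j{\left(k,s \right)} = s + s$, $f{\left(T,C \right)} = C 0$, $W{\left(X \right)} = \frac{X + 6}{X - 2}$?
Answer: $31$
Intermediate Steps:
$W{\left(X \right)} = \frac{6 + X}{-2 + X}$
$f{\left(T,C \right)} = 0$
$j{\left(k,s \right)} = 2 s$
$m{\left(w \right)} = -3 - \frac{6 \left(6 + w\right)}{-2 + w}$ ($m{\left(w \right)} = - 3 \left(1 + \frac{6 + w}{-2 + w} 2\right) = - 3 \left(1 + \frac{2 \left(6 + w\right)}{-2 + w}\right) = -3 - \frac{6 \left(6 + w\right)}{-2 + w}$)
$j{\left(23,8 \right)} + m{\left(f{\left(-1,0 \right)} \right)} = 2 \cdot 8 + \frac{3 \left(-10 - 0\right)}{-2 + 0} = 16 + \frac{3 \left(-10 + 0\right)}{-2} = 16 + 3 \left(- \frac{1}{2}\right) \left(-10\right) = 16 + 15 = 31$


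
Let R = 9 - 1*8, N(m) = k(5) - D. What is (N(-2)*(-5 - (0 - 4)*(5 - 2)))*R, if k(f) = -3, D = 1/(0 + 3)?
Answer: -70/3 ≈ -23.333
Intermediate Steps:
D = 1/3 ≈ 0.33333
N(m) = -10/3 (N(m) = -3 - 1*1/3 = -3 - 1/3 = -10/3)
R = 1 (R = 9 - 8 = 1)
(N(-2)*(-5 - (0 - 4)*(5 - 2)))*R = -10*(-5 - (0 - 4)*(5 - 2))/3*1 = -10*(-5 - (-4)*3)/3*1 = -10*(-5 - 1*(-12))/3*1 = -10*(-5 + 12)/3*1 = -10/3*7*1 = -70/3*1 = -70/3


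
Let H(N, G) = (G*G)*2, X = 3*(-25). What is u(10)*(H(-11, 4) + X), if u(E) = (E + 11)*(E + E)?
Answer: -18060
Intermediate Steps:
u(E) = 2*E*(11 + E) (u(E) = (11 + E)*(2*E) = 2*E*(11 + E))
X = -75
H(N, G) = 2*G**2 (H(N, G) = G**2*2 = 2*G**2)
u(10)*(H(-11, 4) + X) = (2*10*(11 + 10))*(2*4**2 - 75) = (2*10*21)*(2*16 - 75) = 420*(32 - 75) = 420*(-43) = -18060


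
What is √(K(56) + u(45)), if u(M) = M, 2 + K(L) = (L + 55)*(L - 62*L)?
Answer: I*√379133 ≈ 615.74*I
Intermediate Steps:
K(L) = -2 - 61*L*(55 + L) (K(L) = -2 + (L + 55)*(L - 62*L) = -2 + (55 + L)*(-61*L) = -2 - 61*L*(55 + L))
√(K(56) + u(45)) = √((-2 - 3355*56 - 61*56²) + 45) = √((-2 - 187880 - 61*3136) + 45) = √((-2 - 187880 - 191296) + 45) = √(-379178 + 45) = √(-379133) = I*√379133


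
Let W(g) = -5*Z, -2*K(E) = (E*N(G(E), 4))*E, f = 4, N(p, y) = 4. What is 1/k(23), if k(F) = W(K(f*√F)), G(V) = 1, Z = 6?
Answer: -1/30 ≈ -0.033333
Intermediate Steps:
K(E) = -2*E² (K(E) = -E*4*E/2 = -4*E*E/2 = -2*E²)
W(g) = -30 (W(g) = -5*6 = -30)
k(F) = -30
1/k(23) = 1/(-30) = -1/30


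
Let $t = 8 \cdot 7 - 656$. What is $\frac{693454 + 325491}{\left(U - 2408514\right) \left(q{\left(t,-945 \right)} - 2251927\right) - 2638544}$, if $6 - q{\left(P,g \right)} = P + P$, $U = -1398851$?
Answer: $\frac{1018945}{8569313721621} \approx 1.1891 \cdot 10^{-7}$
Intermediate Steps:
$t = -600$ ($t = 56 - 656 = -600$)
$q{\left(P,g \right)} = 6 - 2 P$ ($q{\left(P,g \right)} = 6 - \left(P + P\right) = 6 - 2 P$)
$\frac{693454 + 325491}{\left(U - 2408514\right) \left(q{\left(t,-945 \right)} - 2251927\right) - 2638544} = \frac{693454 + 325491}{\left(-1398851 - 2408514\right) \left(\left(6 - -1200\right) - 2251927\right) - 2638544} = \frac{1018945}{- 3807365 \left(\left(6 + 1200\right) - 2251927\right) - 2638544} = \frac{1018945}{- 3807365 \left(1206 - 2251927\right) - 2638544} = \frac{1018945}{\left(-3807365\right) \left(-2250721\right) - 2638544} = \frac{1018945}{8569316360165 - 2638544} = \frac{1018945}{8569313721621}$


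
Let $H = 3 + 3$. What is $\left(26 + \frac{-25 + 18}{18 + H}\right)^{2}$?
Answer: $\frac{380689}{576} \approx 660.92$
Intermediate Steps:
$H = 6$
$\left(26 + \frac{-25 + 18}{18 + H}\right)^{2} = \left(26 + \frac{-25 + 18}{18 + 6}\right)^{2} = \left(26 - \frac{7}{24}\right)^{2} = \left(\frac{617}{24}\right)^{2} = \frac{380689}{576}$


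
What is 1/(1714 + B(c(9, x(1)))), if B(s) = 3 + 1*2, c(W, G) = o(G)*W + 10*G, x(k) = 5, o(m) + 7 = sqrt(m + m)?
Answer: 1/1719 ≈ 0.00058173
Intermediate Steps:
o(m) = -7 + sqrt(2)*sqrt(m) (o(m) = -7 + sqrt(m + m) = -7 + sqrt(2*m) = -7 + sqrt(2)*sqrt(m))
c(W, G) = 10*G + W*(-7 + sqrt(2)*sqrt(G)) (c(W, G) = (-7 + sqrt(2)*sqrt(G))*W + 10*G = W*(-7 + sqrt(2)*sqrt(G)) + 10*G = 10*G + W*(-7 + sqrt(2)*sqrt(G)))
B(s) = 5 (B(s) = 3 + 2 = 5)
1/(1714 + B(c(9, x(1)))) = 1/(1714 + 5) = 1/1719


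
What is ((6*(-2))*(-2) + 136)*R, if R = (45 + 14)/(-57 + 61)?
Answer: 2360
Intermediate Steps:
R = 59/4 ≈ 14.750
((6*(-2))*(-2) + 136)*R = ((6*(-2))*(-2) + 136)*(59/4) = (-12*(-2) + 136)*(59/4) = (24 + 136)*(59/4) = 160*(59/4) = 2360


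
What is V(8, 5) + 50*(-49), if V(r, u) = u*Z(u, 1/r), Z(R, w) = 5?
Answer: -2425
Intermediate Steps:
V(r, u) = 5*u (V(r, u) = u*5 = 5*u)
V(8, 5) + 50*(-49) = 5*5 + 50*(-49) = 25 - 2450 = -2425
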